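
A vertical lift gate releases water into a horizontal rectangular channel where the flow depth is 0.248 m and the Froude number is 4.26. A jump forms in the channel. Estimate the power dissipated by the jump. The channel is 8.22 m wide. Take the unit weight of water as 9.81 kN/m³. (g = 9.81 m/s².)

Fr₁ = 4.26 (given).
By Bélanger, y₂/y₁ = ½[√(1 + 8Fr₁²) − 1] = ½[√146.2 − 1] = 5.55.
y₂ = 5.55 × 0.248 = 1.38 m.
Head loss: ΔE = (y₂ − y₁)³/(4y₁y₂) = (1.38 − 0.248)³/(4×0.248×1.38) = 1.43/1.36 = 1.05 m.
V₁ = Fr₁·√(g·y₁) = 4.26×√(9.81×0.248) = 6.64 m/s; q = V₁·y₁ = 1.65 m²/s. Q = q·b = 1.65 × 8.22 = 13.5 m³/s. P = γ·Q·ΔE = 9.81 × 13.5 × 1.05 = 140 kW.

P = 140 kW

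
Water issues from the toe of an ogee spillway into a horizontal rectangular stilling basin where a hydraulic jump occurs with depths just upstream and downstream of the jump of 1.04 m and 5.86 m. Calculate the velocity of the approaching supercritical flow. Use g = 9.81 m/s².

V₁ = 13.8 m/s

For a rectangular channel the momentum equation gives q² = ½·g·y₁·y₂·(y₁ + y₂) = ½×9.81×1.04×5.86×6.90 = 206.
q = √206 = 14.4 m²/s.
V₁ = q/y₁ = 14.4/1.04 = 13.8 m/s.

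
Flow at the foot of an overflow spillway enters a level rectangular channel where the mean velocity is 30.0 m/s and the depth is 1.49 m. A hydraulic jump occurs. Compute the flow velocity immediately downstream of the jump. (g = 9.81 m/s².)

V₂ = 2.83 m/s

Fr₁ = V₁/√(g·y₁) = 30.0/√(9.81×1.49) = 7.85.
Bélanger equation: y₂/y₁ = ½[√(1 + 8Fr₁²) − 1] = ½[√493.6 − 1] = 10.6.
y₂ = 10.6 × 1.49 = 15.8 m.
q = V₁·y₁ = 30.0 × 1.49 = 44.7 m²/s.
V₂ = q/y₂ = 44.7/15.8 = 2.83 m/s.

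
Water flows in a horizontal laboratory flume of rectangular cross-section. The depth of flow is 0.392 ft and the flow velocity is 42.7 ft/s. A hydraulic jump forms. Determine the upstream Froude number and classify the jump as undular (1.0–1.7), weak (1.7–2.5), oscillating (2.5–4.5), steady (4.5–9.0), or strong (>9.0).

Fr₁ = V₁/√(g·y₁) = 42.7/√(32.2×0.392) = 12.0.
Fr₁ = 12.0 lies in the strong range.

Fr₁ = 12.0; strong jump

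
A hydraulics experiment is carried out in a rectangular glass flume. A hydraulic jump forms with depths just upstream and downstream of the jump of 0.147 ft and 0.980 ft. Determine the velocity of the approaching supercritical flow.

V₁ = 11.0 ft/s

For a rectangular channel the momentum equation gives q² = ½·g·y₁·y₂·(y₁ + y₂) = ½×32.2×0.147×0.980×1.13 = 2.61.
q = √2.61 = 1.62 ft²/s.
V₁ = q/y₁ = 1.62/0.147 = 11.0 ft/s.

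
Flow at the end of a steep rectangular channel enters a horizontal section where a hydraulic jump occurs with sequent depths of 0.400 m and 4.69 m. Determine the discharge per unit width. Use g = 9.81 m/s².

For a rectangular channel the momentum equation gives q² = ½·g·y₁·y₂·(y₁ + y₂) = ½×9.81×0.400×4.69×5.09 = 46.8.
q = √46.8 = 6.84 m²/s.

q = 6.84 m²/s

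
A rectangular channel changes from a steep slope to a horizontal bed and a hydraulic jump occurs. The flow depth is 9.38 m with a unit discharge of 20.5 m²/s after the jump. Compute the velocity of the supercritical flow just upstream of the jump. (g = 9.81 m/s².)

V₂ = q/y₂ = 20.5/9.38 = 2.19 m/s; Fr₂ = V₂/√(g·y₂) = 0.228.
From the momentum equation (using Fr₂), y₁/y₂ = ½[√(1 + 8Fr₂²) − 1] = ½[√1.415 − 1] = 0.0948.
y₁ = 0.0948 × 9.38 = 0.889 m.
V₁ = q/y₁ = 20.5/0.889 = 23.0 m/s.

V₁ = 23.0 m/s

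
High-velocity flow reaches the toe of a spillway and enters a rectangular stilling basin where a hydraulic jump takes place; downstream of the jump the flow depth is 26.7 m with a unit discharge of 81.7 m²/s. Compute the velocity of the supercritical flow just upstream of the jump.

V₂ = q/y₂ = 81.7/26.7 = 3.06 m/s; Fr₂ = V₂/√(g·y₂) = 0.189.
From the momentum equation (using Fr₂), y₁/y₂ = ½[√(1 + 8Fr₂²) − 1] = ½[√1.286 − 1] = 0.0670.
y₁ = 0.0670 × 26.7 = 1.79 m.
V₁ = q/y₁ = 81.7/1.79 = 45.7 m/s.

V₁ = 45.7 m/s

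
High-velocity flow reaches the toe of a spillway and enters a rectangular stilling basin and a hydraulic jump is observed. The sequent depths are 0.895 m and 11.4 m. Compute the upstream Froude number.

Fr₁ = 9.35

For a rectangular channel the momentum equation gives q² = ½·g·y₁·y₂·(y₁ + y₂) = ½×9.81×0.895×11.4×12.3 = 615.
q = √615 = 24.8 m²/s.
V₁ = q/y₁ = 27.7 m/s; Fr₁ = V₁/√(g·y₁) = 9.35.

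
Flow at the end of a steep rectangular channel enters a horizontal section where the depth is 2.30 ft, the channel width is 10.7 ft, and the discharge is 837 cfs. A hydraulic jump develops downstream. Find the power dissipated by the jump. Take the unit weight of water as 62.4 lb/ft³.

q = Q/b = 837/10.7 = 78.2 ft²/s; V₁ = q/y₁ = 34.0 ft/s. Fr₁ = V₁/√(g·y₁) = 3.95.
Conjugate-depth relation: y₂/y₁ = ½[√(1 + 8Fr₁²) − 1] = ½[√125.9 − 1] = 5.11.
y₂ = 5.11 × 2.30 = 11.8 ft.
V₂ = q/y₂ = 78.2/11.8 = 6.65 ft/s. E₁ = y₁ + V₁²/2g = 20.3 ft; E₂ = y₂ + V₂²/2g = 12.4 ft. ΔE = E₁ − E₂ = 7.82 ft.
P = γ·Q·ΔE/550 = 62.4 × 837 × 7.82 / 550 = 742 hp.

P = 742 hp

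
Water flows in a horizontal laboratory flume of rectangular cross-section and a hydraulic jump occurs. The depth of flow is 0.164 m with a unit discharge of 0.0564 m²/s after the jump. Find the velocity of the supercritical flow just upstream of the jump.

V₂ = q/y₂ = 0.0564/0.164 = 0.344 m/s; Fr₂ = V₂/√(g·y₂) = 0.271.
The Bélanger relation is symmetric: y₁/y₂ = ½[√(1 + 8Fr₂²) − 1] = ½[√1.588 − 1] = 0.130.
y₁ = 0.130 × 0.164 = 0.0213 m.
V₁ = q/y₁ = 0.0564/0.0213 = 2.64 m/s.

V₁ = 2.64 m/s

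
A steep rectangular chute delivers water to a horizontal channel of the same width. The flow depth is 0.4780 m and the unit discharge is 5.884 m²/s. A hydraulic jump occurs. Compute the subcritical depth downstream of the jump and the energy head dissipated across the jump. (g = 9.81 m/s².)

V₁ = q/y₁ = 5.884/0.4780 = 12.31 m/s. Fr₁ = V₁/√(g·y₁) = 12.31/√(9.81×0.4780) = 5.685.
By Bélanger, y₂/y₁ = ½[√(1 + 8Fr₁²) − 1] = ½[√259.51 − 1] = 7.555.
y₂ = 7.555 × 0.4780 = 3.611 m.
Head loss: ΔE = (y₂ − y₁)³/(4y₁y₂) = (3.611 − 0.4780)³/(4×0.4780×3.611) = 30.76/6.905 = 4.455 m.

y₂ = 3.611 m; ΔE = 4.455 m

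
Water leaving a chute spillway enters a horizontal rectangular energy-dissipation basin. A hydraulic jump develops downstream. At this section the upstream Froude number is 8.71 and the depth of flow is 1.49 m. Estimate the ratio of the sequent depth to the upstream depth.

Fr₁ = 8.71 (given).
Conjugate-depth relation: y₂/y₁ = ½[√(1 + 8Fr₁²) − 1] = ½[√607.9 − 1] = 11.8.

y₂/y₁ = 11.8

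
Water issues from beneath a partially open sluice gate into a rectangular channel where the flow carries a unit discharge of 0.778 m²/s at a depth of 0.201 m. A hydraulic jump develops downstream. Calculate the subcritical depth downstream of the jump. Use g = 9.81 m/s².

y₂ = 0.689 m

V₁ = q/y₁ = 0.778/0.201 = 3.87 m/s. Fr₁ = V₁/√(g·y₁) = 3.87/√(9.81×0.201) = 2.76.
Bélanger equation: y₂/y₁ = ½[√(1 + 8Fr₁²) − 1] = ½[√61.78 − 1] = 3.43.
y₂ = 3.43 × 0.201 = 0.689 m.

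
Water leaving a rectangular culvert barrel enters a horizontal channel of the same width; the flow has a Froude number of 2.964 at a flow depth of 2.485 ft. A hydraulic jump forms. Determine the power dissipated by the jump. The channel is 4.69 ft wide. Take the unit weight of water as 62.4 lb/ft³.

P = 118.0 hp

Fr₁ = 2.964 (given).
By Bélanger, y₂/y₁ = ½[√(1 + 8Fr₁²) − 1] = ½[√71.282 − 1] = 3.721.
y₂ = 3.721 × 2.485 = 9.248 ft.
Head loss: ΔE = (y₂ − y₁)³/(4y₁y₂) = (9.248 − 2.485)³/(4×2.485×9.248) = 309.3/91.92 = 3.365 ft.
V₁ = Fr₁·√(g·y₁) = 2.964×√(32.2×2.485) = 26.51 ft/s; q = V₁·y₁ = 65.89 ft²/s. Q = q·b = 65.89 × 4.69 = 309.0 cfs. P = γ·Q·ΔE/550 = 62.4 × 309.0 × 3.365 / 550 = 118.0 hp.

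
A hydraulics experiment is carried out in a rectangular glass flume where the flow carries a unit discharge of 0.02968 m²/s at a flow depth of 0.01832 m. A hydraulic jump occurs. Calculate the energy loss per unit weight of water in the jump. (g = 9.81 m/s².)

ΔE = 0.05631 m

V₁ = q/y₁ = 0.02968/0.01832 = 1.620 m/s. Fr₁ = V₁/√(g·y₁) = 1.620/√(9.81×0.01832) = 3.822.
By Bélanger, y₂/y₁ = ½[√(1 + 8Fr₁²) − 1] = ½[√117.83 − 1] = 4.928.
y₂ = 4.928 × 0.01832 = 0.09027 m.
V₂ = q/y₂ = 0.02968/0.09027 = 0.3288 m/s. E₁ = y₁ + V₁²/2g = 0.1521 m; E₂ = y₂ + V₂²/2g = 0.09578 m. ΔE = E₁ − E₂ = 0.05631 m.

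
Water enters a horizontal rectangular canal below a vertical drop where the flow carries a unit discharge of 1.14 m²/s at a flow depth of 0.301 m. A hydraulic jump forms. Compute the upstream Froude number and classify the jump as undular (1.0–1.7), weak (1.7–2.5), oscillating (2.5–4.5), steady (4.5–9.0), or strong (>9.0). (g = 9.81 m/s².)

Fr₁ = 2.20; weak jump

V₁ = q/y₁ = 1.14/0.301 = 3.79 m/s. Fr₁ = V₁/√(g·y₁) = 3.79/√(9.81×0.301) = 2.20.
Fr₁ = 2.20 lies in the weak range.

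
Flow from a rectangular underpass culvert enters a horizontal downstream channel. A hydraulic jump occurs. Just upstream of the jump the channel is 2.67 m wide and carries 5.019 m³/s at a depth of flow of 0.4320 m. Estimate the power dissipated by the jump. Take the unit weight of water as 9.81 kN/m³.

P = 7.537 kW

q = Q/b = 5.019/2.67 = 1.880 m²/s; V₁ = q/y₁ = 4.351 m/s. Fr₁ = V₁/√(g·y₁) = 2.114.
Bélanger equation: y₂/y₁ = ½[√(1 + 8Fr₁²) − 1] = ½[√36.742 − 1] = 2.531.
y₂ = 2.531 × 0.4320 = 1.093 m.
V₂ = q/y₂ = 1.880/1.093 = 1.719 m/s. E₁ = y₁ + V₁²/2g = 1.397 m; E₂ = y₂ + V₂²/2g = 1.244 m. ΔE = E₁ − E₂ = 0.1531 m.
P = γ·Q·ΔE = 9.81 × 5.019 × 0.1531 = 7.537 kW.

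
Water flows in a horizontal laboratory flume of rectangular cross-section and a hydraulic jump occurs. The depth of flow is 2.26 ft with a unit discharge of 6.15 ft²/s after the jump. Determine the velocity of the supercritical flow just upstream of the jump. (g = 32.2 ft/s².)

V₂ = q/y₂ = 6.15/2.26 = 2.72 ft/s; Fr₂ = V₂/√(g·y₂) = 0.319.
From the momentum equation (using Fr₂), y₁/y₂ = ½[√(1 + 8Fr₂²) − 1] = ½[√1.814 − 1] = 0.173.
y₁ = 0.173 × 2.26 = 0.392 ft.
V₁ = q/y₁ = 6.15/0.392 = 15.7 ft/s.

V₁ = 15.7 ft/s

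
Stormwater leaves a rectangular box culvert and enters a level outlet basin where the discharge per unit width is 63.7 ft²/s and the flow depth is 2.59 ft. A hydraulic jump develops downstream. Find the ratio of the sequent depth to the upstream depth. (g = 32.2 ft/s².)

y₂/y₁ = 3.34

V₁ = q/y₁ = 63.7/2.59 = 24.6 ft/s. Fr₁ = V₁/√(g·y₁) = 24.6/√(32.2×2.59) = 2.69.
By Bélanger, y₂/y₁ = ½[√(1 + 8Fr₁²) − 1] = ½[√59.02 − 1] = 3.34.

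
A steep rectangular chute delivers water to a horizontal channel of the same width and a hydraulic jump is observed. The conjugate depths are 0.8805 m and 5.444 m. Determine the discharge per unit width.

For a rectangular channel the momentum equation gives q² = ½·g·y₁·y₂·(y₁ + y₂) = ½×9.81×0.8805×5.444×6.324 = 148.7.
q = √148.7 = 12.19 m²/s.

q = 12.19 m²/s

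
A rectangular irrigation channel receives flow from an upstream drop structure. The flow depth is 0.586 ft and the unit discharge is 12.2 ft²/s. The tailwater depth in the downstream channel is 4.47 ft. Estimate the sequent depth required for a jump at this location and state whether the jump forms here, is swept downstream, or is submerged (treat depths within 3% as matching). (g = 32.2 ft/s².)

V₁ = q/y₁ = 12.2/0.586 = 20.8 ft/s. Fr₁ = V₁/√(g·y₁) = 20.8/√(32.2×0.586) = 4.79.
By Bélanger, y₂/y₁ = ½[√(1 + 8Fr₁²) − 1] = ½[√184.8 − 1] = 6.30.
y₂ = 6.30 × 0.586 = 3.69 ft.
Tailwater y_tw = 4.47 ft: y_tw > y₂, so the jump is submerged.

y₂ = 3.69 ft; the jump is submerged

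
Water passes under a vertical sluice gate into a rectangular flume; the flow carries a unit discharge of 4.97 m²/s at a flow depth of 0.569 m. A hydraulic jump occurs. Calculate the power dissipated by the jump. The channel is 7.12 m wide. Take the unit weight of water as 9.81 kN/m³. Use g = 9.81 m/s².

V₁ = q/y₁ = 4.97/0.569 = 8.73 m/s. Fr₁ = V₁/√(g·y₁) = 8.73/√(9.81×0.569) = 3.70.
From the momentum equation for a rectangular channel, y₂/y₁ = ½[√(1 + 8Fr₁²) − 1] = ½[√110.3 − 1] = 4.75.
y₂ = 4.75 × 0.569 = 2.70 m.
Head loss: ΔE = (y₂ − y₁)³/(4y₁y₂) = (2.70 − 0.569)³/(4×0.569×2.70) = 9.73/6.15 = 1.58 m.
Q = q·b = 4.97 × 7.12 = 35.4 m³/s. P = γ·Q·ΔE = 9.81 × 35.4 × 1.58 = 549 kW.

P = 549 kW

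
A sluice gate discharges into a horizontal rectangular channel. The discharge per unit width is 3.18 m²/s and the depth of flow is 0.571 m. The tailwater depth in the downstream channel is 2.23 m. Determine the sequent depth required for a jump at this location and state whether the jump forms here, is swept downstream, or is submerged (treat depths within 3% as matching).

y₂ = 1.64 m; the jump is submerged

V₁ = q/y₁ = 3.18/0.571 = 5.57 m/s. Fr₁ = V₁/√(g·y₁) = 5.57/√(9.81×0.571) = 2.35.
Bélanger equation: y₂/y₁ = ½[√(1 + 8Fr₁²) − 1] = ½[√45.30 − 1] = 2.87.
y₂ = 2.87 × 0.571 = 1.64 m.
Tailwater y_tw = 2.23 m: y_tw > y₂, so the jump is submerged.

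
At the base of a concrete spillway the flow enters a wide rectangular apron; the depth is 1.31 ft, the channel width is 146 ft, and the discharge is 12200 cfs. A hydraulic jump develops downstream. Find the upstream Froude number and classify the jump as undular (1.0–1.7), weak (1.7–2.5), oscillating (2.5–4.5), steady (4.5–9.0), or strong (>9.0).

Fr₁ = 9.82; strong jump

q = Q/b = 12200/146 = 83.6 ft²/s; V₁ = q/y₁ = 63.8 ft/s. Fr₁ = V₁/√(g·y₁) = 9.82.
Fr₁ = 9.82 lies in the strong range.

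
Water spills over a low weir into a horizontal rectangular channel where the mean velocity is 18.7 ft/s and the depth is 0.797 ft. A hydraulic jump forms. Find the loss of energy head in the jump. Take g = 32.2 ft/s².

ΔE = 2.20 ft

Fr₁ = V₁/√(g·y₁) = 18.7/√(32.2×0.797) = 3.69.
Sequent-depth ratio: y₂/y₁ = ½[√(1 + 8Fr₁²) − 1] = ½[√110.0 − 1] = 4.74.
y₂ = 4.74 × 0.797 = 3.78 ft.
q = V₁·y₁ = 18.7 × 0.797 = 14.9 ft²/s. V₂ = q/y₂ = 14.9/3.78 = 3.94 ft/s. E₁ = y₁ + V₁²/2g = 6.23 ft; E₂ = y₂ + V₂²/2g = 4.02 ft. ΔE = E₁ − E₂ = 2.20 ft.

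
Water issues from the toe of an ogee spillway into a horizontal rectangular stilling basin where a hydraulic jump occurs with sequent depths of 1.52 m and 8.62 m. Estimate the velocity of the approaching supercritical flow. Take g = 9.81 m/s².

For a rectangular channel the momentum equation gives q² = ½·g·y₁·y₂·(y₁ + y₂) = ½×9.81×1.52×8.62×10.1 = 652.
q = √652 = 25.5 m²/s.
V₁ = q/y₁ = 25.5/1.52 = 16.8 m/s.

V₁ = 16.8 m/s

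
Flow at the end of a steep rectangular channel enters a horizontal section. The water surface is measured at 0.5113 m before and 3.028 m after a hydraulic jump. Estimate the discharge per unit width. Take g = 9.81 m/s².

q = 5.184 m²/s

For a rectangular channel the momentum equation gives q² = ½·g·y₁·y₂·(y₁ + y₂) = ½×9.81×0.5113×3.028×3.539 = 26.88.
q = √26.88 = 5.184 m²/s.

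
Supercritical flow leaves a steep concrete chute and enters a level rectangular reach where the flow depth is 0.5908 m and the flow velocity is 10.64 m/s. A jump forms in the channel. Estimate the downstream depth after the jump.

y₂ = 3.409 m

Fr₁ = V₁/√(g·y₁) = 10.64/√(9.81×0.5908) = 4.420.
Sequent-depth ratio: y₂/y₁ = ½[√(1 + 8Fr₁²) − 1] = ½[√157.27 − 1] = 5.770.
y₂ = 5.770 × 0.5908 = 3.409 m.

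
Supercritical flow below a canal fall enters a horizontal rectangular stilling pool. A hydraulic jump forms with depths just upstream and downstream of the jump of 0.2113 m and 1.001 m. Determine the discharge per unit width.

q = 1.121 m²/s

For a rectangular channel the momentum equation gives q² = ½·g·y₁·y₂·(y₁ + y₂) = ½×9.81×0.2113×1.001×1.212 = 1.258.
q = √1.258 = 1.121 m²/s.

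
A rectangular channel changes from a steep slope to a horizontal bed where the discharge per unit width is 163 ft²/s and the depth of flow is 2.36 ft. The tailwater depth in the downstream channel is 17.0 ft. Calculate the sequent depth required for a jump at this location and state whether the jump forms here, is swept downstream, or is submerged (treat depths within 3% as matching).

y₂ = 25.3 ft; the jump is swept downstream

V₁ = q/y₁ = 163/2.36 = 69.1 ft/s. Fr₁ = V₁/√(g·y₁) = 69.1/√(32.2×2.36) = 7.92.
Conjugate-depth relation: y₂/y₁ = ½[√(1 + 8Fr₁²) − 1] = ½[√503.2 − 1] = 10.7.
y₂ = 10.7 × 2.36 = 25.3 ft.
Tailwater y_tw = 17.0 ft: y_tw < y₂, so the jump is swept downstream.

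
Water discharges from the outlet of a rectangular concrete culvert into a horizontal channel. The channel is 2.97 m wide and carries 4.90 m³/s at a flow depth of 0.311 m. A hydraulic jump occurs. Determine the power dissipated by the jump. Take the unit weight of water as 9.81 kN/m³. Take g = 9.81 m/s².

P = 22.0 kW

q = Q/b = 4.90/2.97 = 1.65 m²/s; V₁ = q/y₁ = 5.30 m/s. Fr₁ = V₁/√(g·y₁) = 3.04.
Conjugate-depth relation: y₂/y₁ = ½[√(1 + 8Fr₁²) − 1] = ½[√74.79 − 1] = 3.82.
y₂ = 3.82 × 0.311 = 1.19 m.
Head loss: ΔE = (y₂ − y₁)³/(4y₁y₂) = (1.19 − 0.311)³/(4×0.311×1.19) = 0.678/1.48 = 0.458 m.
P = γ·Q·ΔE = 9.81 × 4.90 × 0.458 = 22.0 kW.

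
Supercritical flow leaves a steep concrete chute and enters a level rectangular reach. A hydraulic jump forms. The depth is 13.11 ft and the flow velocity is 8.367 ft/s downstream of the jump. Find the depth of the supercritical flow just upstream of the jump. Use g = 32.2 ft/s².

Fr₂ = V₂/√(g·y₂) = 8.367/√(32.2×13.11) = 0.4072.
Applying the sequent-depth relation in reverse, y₁/y₂ = ½[√(1 + 8Fr₂²) − 1] = ½[√2.3267 − 1] = 0.2627.
y₁ = 0.2627 × 13.11 = 3.444 ft.

y₁ = 3.444 ft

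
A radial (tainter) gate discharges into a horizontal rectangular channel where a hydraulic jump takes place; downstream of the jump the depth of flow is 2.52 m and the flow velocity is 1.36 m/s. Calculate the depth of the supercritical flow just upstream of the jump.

y₁ = 0.333 m

Fr₂ = V₂/√(g·y₂) = 1.36/√(9.81×2.52) = 0.274.
The Bélanger relation is symmetric: y₁/y₂ = ½[√(1 + 8Fr₂²) − 1] = ½[√1.599 − 1] = 0.132.
y₁ = 0.132 × 2.52 = 0.333 m.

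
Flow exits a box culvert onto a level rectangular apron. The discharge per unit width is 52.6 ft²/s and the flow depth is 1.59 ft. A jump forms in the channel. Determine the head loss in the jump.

ΔE = 8.49 ft

V₁ = q/y₁ = 52.6/1.59 = 33.1 ft/s. Fr₁ = V₁/√(g·y₁) = 33.1/√(32.2×1.59) = 4.62.
By Bélanger, y₂/y₁ = ½[√(1 + 8Fr₁²) − 1] = ½[√172.0 − 1] = 6.06.
y₂ = 6.06 × 1.59 = 9.63 ft.
Head loss: ΔE = (y₂ − y₁)³/(4y₁y₂) = (9.63 − 1.59)³/(4×1.59×9.63) = 520/61.3 = 8.49 ft.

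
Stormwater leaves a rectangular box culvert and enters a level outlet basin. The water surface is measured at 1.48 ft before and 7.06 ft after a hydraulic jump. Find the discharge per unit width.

For a rectangular channel the momentum equation gives q² = ½·g·y₁·y₂·(y₁ + y₂) = ½×32.2×1.48×7.06×8.54 = 1437.
q = √1437 = 37.9 ft²/s.

q = 37.9 ft²/s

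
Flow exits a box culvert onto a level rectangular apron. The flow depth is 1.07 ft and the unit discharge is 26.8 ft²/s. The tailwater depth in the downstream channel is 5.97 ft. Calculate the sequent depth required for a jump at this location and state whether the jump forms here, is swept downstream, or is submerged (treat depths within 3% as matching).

V₁ = q/y₁ = 26.8/1.07 = 25.0 ft/s. Fr₁ = V₁/√(g·y₁) = 25.0/√(32.2×1.07) = 4.27.
Bélanger equation: y₂/y₁ = ½[√(1 + 8Fr₁²) − 1] = ½[√146.7 − 1] = 5.56.
y₂ = 5.56 × 1.07 = 5.94 ft.
Tailwater y_tw = 5.97 ft: y_tw ≈ y₂, so the jump forms here.

y₂ = 5.94 ft; the jump forms here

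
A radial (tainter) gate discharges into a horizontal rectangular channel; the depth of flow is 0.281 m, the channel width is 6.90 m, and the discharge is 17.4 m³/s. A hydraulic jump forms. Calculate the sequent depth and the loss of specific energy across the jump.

q = Q/b = 17.4/6.90 = 2.52 m²/s; V₁ = q/y₁ = 8.97 m/s. Fr₁ = V₁/√(g·y₁) = 5.41.
Conjugate-depth relation: y₂/y₁ = ½[√(1 + 8Fr₁²) − 1] = ½[√234.7 − 1] = 7.16.
y₂ = 7.16 × 0.281 = 2.01 m.
Head loss: ΔE = (y₂ − y₁)³/(4y₁y₂) = (2.01 − 0.281)³/(4×0.281×2.01) = 5.19/2.26 = 2.29 m.

y₂ = 2.01 m; ΔE = 2.29 m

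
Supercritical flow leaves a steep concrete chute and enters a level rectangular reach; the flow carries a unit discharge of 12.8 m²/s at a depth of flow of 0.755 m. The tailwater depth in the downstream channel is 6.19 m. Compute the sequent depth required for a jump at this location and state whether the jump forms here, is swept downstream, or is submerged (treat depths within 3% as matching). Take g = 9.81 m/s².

V₁ = q/y₁ = 12.8/0.755 = 17.0 m/s. Fr₁ = V₁/√(g·y₁) = 17.0/√(9.81×0.755) = 6.23.
From the momentum equation for a rectangular channel, y₂/y₁ = ½[√(1 + 8Fr₁²) − 1] = ½[√311.5 − 1] = 8.32.
y₂ = 8.32 × 0.755 = 6.28 m.
Tailwater y_tw = 6.19 m: y_tw ≈ y₂, so the jump forms here.

y₂ = 6.28 m; the jump forms here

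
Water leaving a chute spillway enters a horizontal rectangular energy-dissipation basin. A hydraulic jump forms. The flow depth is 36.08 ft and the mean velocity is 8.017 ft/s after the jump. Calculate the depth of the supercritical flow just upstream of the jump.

y₁ = 3.627 ft

Fr₂ = V₂/√(g·y₂) = 8.017/√(32.2×36.08) = 0.2352.
From the momentum equation (using Fr₂), y₁/y₂ = ½[√(1 + 8Fr₂²) − 1] = ½[√1.4426 − 1] = 0.1005.
y₁ = 0.1005 × 36.08 = 3.627 ft.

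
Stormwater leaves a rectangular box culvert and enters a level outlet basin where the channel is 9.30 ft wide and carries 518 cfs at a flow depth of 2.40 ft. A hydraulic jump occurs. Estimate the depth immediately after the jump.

y₂ = 7.84 ft

q = Q/b = 518/9.30 = 55.7 ft²/s; V₁ = q/y₁ = 23.2 ft/s. Fr₁ = V₁/√(g·y₁) = 2.64.
By Bélanger, y₂/y₁ = ½[√(1 + 8Fr₁²) − 1] = ½[√56.76 − 1] = 3.27.
y₂ = 3.27 × 2.40 = 7.84 ft.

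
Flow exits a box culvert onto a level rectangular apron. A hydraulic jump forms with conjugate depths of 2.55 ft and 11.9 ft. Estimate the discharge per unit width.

For a rectangular channel the momentum equation gives q² = ½·g·y₁·y₂·(y₁ + y₂) = ½×32.2×2.55×11.9×14.4 = 7060.
q = √7060 = 84.0 ft²/s.

q = 84.0 ft²/s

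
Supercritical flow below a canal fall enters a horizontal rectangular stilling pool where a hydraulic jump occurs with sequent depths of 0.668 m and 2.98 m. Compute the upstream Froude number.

Fr₁ = 3.49

For a rectangular channel the momentum equation gives q² = ½·g·y₁·y₂·(y₁ + y₂) = ½×9.81×0.668×2.98×3.65 = 35.6.
q = √35.6 = 5.97 m²/s.
V₁ = q/y₁ = 8.93 m/s; Fr₁ = V₁/√(g·y₁) = 3.49.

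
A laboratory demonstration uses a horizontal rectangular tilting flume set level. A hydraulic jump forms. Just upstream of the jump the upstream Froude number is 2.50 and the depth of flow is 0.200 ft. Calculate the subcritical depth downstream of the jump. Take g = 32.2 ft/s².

Fr₁ = 2.50 (given).
From the momentum equation for a rectangular channel, y₂/y₁ = ½[√(1 + 8Fr₁²) − 1] = ½[√51.00 − 1] = 3.07.
y₂ = 3.07 × 0.200 = 0.614 ft.

y₂ = 0.614 ft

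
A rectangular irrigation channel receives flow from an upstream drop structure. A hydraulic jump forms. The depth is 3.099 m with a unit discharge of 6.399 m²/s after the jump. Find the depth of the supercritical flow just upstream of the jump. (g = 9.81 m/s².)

V₂ = q/y₂ = 6.399/3.099 = 2.065 m/s; Fr₂ = V₂/√(g·y₂) = 0.3745.
Since the conjugate-depth ratio holds either way, y₁/y₂ = ½[√(1 + 8Fr₂²) − 1] = ½[√2.1220 − 1] = 0.2283.
y₁ = 0.2283 × 3.099 = 0.7077 m.

y₁ = 0.7077 m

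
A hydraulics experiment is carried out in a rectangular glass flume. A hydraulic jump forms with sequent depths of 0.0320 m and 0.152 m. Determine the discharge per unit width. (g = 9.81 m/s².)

For a rectangular channel the momentum equation gives q² = ½·g·y₁·y₂·(y₁ + y₂) = ½×9.81×0.0320×0.152×0.184 = 0.00439.
q = √0.00439 = 0.0663 m²/s.

q = 0.0663 m²/s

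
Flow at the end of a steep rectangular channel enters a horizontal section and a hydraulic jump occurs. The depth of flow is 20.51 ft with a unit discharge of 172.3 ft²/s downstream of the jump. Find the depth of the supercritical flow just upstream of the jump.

V₂ = q/y₂ = 172.3/20.51 = 8.401 ft/s; Fr₂ = V₂/√(g·y₂) = 0.3269.
The Bélanger relation is symmetric: y₁/y₂ = ½[√(1 + 8Fr₂²) − 1] = ½[√1.8549 − 1] = 0.1810.
y₁ = 0.1810 × 20.51 = 3.712 ft.

y₁ = 3.712 ft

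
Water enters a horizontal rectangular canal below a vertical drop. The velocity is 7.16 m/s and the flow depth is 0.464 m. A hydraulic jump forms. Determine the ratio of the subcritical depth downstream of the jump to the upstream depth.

y₂/y₁ = 4.27

Fr₁ = V₁/√(g·y₁) = 7.16/√(9.81×0.464) = 3.36.
Sequent-depth ratio: y₂/y₁ = ½[√(1 + 8Fr₁²) − 1] = ½[√91.10 − 1] = 4.27.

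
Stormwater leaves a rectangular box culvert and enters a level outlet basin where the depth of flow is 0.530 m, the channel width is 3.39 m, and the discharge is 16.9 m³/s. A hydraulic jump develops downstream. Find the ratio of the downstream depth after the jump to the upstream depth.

q = Q/b = 16.9/3.39 = 4.99 m²/s; V₁ = q/y₁ = 9.41 m/s. Fr₁ = V₁/√(g·y₁) = 4.13.
Sequent-depth ratio: y₂/y₁ = ½[√(1 + 8Fr₁²) − 1] = ½[√137.1 − 1] = 5.36.

y₂/y₁ = 5.36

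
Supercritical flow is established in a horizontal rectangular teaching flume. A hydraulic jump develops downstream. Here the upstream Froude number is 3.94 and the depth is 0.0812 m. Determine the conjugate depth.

Fr₁ = 3.94 (given).
By Bélanger, y₂/y₁ = ½[√(1 + 8Fr₁²) − 1] = ½[√125.2 − 1] = 5.09.
y₂ = 5.09 × 0.0812 = 0.414 m.

y₂ = 0.414 m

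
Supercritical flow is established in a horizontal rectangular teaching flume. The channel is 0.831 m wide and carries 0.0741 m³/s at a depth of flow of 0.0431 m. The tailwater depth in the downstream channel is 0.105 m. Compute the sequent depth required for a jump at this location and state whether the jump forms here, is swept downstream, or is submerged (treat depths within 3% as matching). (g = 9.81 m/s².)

y₂ = 0.174 m; the jump is swept downstream

q = Q/b = 0.0741/0.831 = 0.0892 m²/s; V₁ = q/y₁ = 2.07 m/s. Fr₁ = V₁/√(g·y₁) = 3.18.
Sequent-depth ratio: y₂/y₁ = ½[√(1 + 8Fr₁²) − 1] = ½[√81.99 − 1] = 4.03.
y₂ = 4.03 × 0.0431 = 0.174 m.
Tailwater y_tw = 0.105 m: y_tw < y₂, so the jump is swept downstream.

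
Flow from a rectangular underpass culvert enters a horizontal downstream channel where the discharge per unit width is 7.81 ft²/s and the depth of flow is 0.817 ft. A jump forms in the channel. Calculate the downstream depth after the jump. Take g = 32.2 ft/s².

y₂ = 1.78 ft

V₁ = q/y₁ = 7.81/0.817 = 9.56 ft/s. Fr₁ = V₁/√(g·y₁) = 9.56/√(32.2×0.817) = 1.86.
Bélanger equation: y₂/y₁ = ½[√(1 + 8Fr₁²) − 1] = ½[√28.79 − 1] = 2.18.
y₂ = 2.18 × 0.817 = 1.78 ft.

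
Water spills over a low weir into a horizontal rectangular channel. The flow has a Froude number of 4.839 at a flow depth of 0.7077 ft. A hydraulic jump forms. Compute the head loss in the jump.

ΔE = 4.287 ft

Fr₁ = 4.839 (given).
Sequent-depth ratio: y₂/y₁ = ½[√(1 + 8Fr₁²) − 1] = ½[√188.33 − 1] = 6.362.
y₂ = 6.362 × 0.7077 = 4.502 ft.
Head loss: ΔE = (y₂ − y₁)³/(4y₁y₂) = (4.502 − 0.7077)³/(4×0.7077×4.502) = 54.63/12.74 = 4.287 ft.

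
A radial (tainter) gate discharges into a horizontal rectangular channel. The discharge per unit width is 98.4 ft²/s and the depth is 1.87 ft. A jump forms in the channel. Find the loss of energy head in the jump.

ΔE = 27.3 ft

V₁ = q/y₁ = 98.4/1.87 = 52.6 ft/s. Fr₁ = V₁/√(g·y₁) = 52.6/√(32.2×1.87) = 6.78.
Sequent-depth ratio: y₂/y₁ = ½[√(1 + 8Fr₁²) − 1] = ½[√368.9 − 1] = 9.10.
y₂ = 9.10 × 1.87 = 17.0 ft.
V₂ = q/y₂ = 98.4/17.0 = 5.78 ft/s. E₁ = y₁ + V₁²/2g = 44.9 ft; E₂ = y₂ + V₂²/2g = 17.5 ft. ΔE = E₁ − E₂ = 27.3 ft.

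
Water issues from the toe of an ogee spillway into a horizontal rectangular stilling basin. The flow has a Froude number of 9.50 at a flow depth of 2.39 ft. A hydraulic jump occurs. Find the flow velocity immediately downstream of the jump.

V₂ = 6.44 ft/s

Fr₁ = 9.50 (given).
Conjugate-depth relation: y₂/y₁ = ½[√(1 + 8Fr₁²) − 1] = ½[√723.0 − 1] = 12.9.
y₂ = 12.9 × 2.39 = 30.9 ft.
V₁ = Fr₁·√(g·y₁) = 9.50×√(32.2×2.39) = 83.3 ft/s; q = V₁·y₁ = 199 ft²/s.
V₂ = q/y₂ = 199/30.9 = 6.44 ft/s.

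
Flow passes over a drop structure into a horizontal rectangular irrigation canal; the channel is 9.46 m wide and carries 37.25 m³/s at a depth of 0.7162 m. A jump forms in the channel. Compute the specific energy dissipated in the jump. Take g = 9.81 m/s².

ΔE = 0.2324 m

q = Q/b = 37.25/9.46 = 3.938 m²/s; V₁ = q/y₁ = 5.498 m/s. Fr₁ = V₁/√(g·y₁) = 2.074.
By Bélanger, y₂/y₁ = ½[√(1 + 8Fr₁²) − 1] = ½[√35.418 − 1] = 2.476.
y₂ = 2.476 × 0.7162 = 1.773 m.
Head loss: ΔE = (y₂ − y₁)³/(4y₁y₂) = (1.773 − 0.7162)³/(4×0.7162×1.773) = 1.180/5.079 = 0.2324 m.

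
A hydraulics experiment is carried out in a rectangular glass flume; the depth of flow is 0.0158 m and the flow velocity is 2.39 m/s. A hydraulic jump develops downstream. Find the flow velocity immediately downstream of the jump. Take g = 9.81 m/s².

Fr₁ = V₁/√(g·y₁) = 2.39/√(9.81×0.0158) = 6.07.
By Bélanger, y₂/y₁ = ½[√(1 + 8Fr₁²) − 1] = ½[√295.8 − 1] = 8.10.
y₂ = 8.10 × 0.0158 = 0.128 m.
q = V₁·y₁ = 2.39 × 0.0158 = 0.0378 m²/s.
V₂ = q/y₂ = 0.0378/0.128 = 0.295 m/s.

V₂ = 0.295 m/s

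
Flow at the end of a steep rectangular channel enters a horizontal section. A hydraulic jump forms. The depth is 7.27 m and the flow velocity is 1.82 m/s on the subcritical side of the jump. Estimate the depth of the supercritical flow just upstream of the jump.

Fr₂ = V₂/√(g·y₂) = 1.82/√(9.81×7.27) = 0.216.
The Bélanger relation is symmetric: y₁/y₂ = ½[√(1 + 8Fr₂²) − 1] = ½[√1.372 − 1] = 0.0856.
y₁ = 0.0856 × 7.27 = 0.622 m.

y₁ = 0.622 m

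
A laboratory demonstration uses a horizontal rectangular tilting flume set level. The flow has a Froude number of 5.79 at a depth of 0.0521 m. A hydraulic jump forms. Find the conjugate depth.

Fr₁ = 5.79 (given).
By Bélanger, y₂/y₁ = ½[√(1 + 8Fr₁²) − 1] = ½[√269.2 − 1] = 7.70.
y₂ = 7.70 × 0.0521 = 0.401 m.

y₂ = 0.401 m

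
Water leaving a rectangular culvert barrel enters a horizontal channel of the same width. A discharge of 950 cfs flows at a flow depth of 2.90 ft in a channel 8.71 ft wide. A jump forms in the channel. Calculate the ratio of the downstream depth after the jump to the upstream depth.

y₂/y₁ = 5.03

q = Q/b = 950/8.71 = 109 ft²/s; V₁ = q/y₁ = 37.6 ft/s. Fr₁ = V₁/√(g·y₁) = 3.89.
Bélanger equation: y₂/y₁ = ½[√(1 + 8Fr₁²) − 1] = ½[√122.2 − 1] = 5.03.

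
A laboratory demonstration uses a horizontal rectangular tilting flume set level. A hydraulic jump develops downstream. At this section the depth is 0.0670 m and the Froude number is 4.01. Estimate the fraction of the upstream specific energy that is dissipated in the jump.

Fr₁ = 4.01 (given).
From the momentum equation for a rectangular channel, y₂/y₁ = ½[√(1 + 8Fr₁²) − 1] = ½[√129.6 − 1] = 5.19.
y₂ = 5.19 × 0.0670 = 0.348 m.
E₁ = y₁(1 + Fr₁²/2) = 0.0670×(1 + 4.01²/2) = 0.606 m. ΔE = (y₂ − y₁)³/(4y₁y₂) = 0.238 m. ΔE/E₁ = 0.238/0.606 = 0.393.

ΔE/E₁ = 0.393 (39.3%)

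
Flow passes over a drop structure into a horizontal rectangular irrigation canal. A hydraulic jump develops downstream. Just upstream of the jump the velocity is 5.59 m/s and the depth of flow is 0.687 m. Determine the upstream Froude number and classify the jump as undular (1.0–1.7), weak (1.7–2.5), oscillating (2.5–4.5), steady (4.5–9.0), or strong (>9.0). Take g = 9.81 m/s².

Fr₁ = 2.15; weak jump

Fr₁ = V₁/√(g·y₁) = 5.59/√(9.81×0.687) = 2.15.
Fr₁ = 2.15 lies in the weak range.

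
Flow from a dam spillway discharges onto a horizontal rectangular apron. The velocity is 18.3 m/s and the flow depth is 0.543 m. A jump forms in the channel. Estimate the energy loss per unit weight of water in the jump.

Fr₁ = V₁/√(g·y₁) = 18.3/√(9.81×0.543) = 7.93.
Sequent-depth ratio: y₂/y₁ = ½[√(1 + 8Fr₁²) − 1] = ½[√503.9 − 1] = 10.7.
y₂ = 10.7 × 0.543 = 5.82 m.
Head loss: ΔE = (y₂ − y₁)³/(4y₁y₂) = (5.82 − 0.543)³/(4×0.543×5.82) = 147/12.6 = 11.6 m.

ΔE = 11.6 m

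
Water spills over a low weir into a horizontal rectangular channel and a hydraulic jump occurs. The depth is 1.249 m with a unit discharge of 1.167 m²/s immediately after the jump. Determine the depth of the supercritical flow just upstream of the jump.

y₁ = 0.1580 m

V₂ = q/y₂ = 1.167/1.249 = 0.9343 m/s; Fr₂ = V₂/√(g·y₂) = 0.2669.
The Bélanger relation is symmetric: y₁/y₂ = ½[√(1 + 8Fr₂²) − 1] = ½[√1.5700 − 1] = 0.1265.
y₁ = 0.1265 × 1.249 = 0.1580 m.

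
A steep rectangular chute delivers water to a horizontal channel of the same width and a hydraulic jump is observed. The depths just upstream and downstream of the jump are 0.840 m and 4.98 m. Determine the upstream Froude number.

For a rectangular channel the momentum equation gives q² = ½·g·y₁·y₂·(y₁ + y₂) = ½×9.81×0.840×4.98×5.82 = 119.
q = √119 = 10.9 m²/s.
V₁ = q/y₁ = 13.0 m/s; Fr₁ = V₁/√(g·y₁) = 4.53.

Fr₁ = 4.53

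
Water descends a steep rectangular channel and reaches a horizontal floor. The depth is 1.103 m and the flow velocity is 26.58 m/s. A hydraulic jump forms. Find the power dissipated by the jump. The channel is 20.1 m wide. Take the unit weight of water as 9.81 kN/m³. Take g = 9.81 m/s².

P = 143054 kW

Fr₁ = V₁/√(g·y₁) = 26.58/√(9.81×1.103) = 8.080.
Conjugate-depth relation: y₂/y₁ = ½[√(1 + 8Fr₁²) − 1] = ½[√523.34 − 1] = 10.94.
y₂ = 10.94 × 1.103 = 12.06 m.
Head loss: ΔE = (y₂ − y₁)³/(4y₁y₂) = (12.06 − 1.103)³/(4×1.103×12.06) = 1317/53.23 = 24.75 m.
q = V₁·y₁ = 26.58 × 1.103 = 29.32 m²/s. Q = q·b = 29.32 × 20.1 = 589.3 m³/s. P = γ·Q·ΔE = 9.81 × 589.3 × 24.75 = 143054 kW.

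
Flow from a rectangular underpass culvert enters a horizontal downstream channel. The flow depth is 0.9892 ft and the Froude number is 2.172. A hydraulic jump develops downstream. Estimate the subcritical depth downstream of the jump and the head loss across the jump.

Fr₁ = 2.172 (given).
From the momentum equation for a rectangular channel, y₂/y₁ = ½[√(1 + 8Fr₁²) − 1] = ½[√38.741 − 1] = 2.612.
y₂ = 2.612 × 0.9892 = 2.584 ft.
Head loss: ΔE = (y₂ − y₁)³/(4y₁y₂) = (2.584 − 0.9892)³/(4×0.9892×2.584) = 4.055/10.22 = 0.3967 ft.

y₂ = 2.584 ft; ΔE = 0.3967 ft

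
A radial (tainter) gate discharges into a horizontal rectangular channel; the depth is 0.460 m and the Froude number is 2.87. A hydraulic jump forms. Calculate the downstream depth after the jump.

Fr₁ = 2.87 (given).
Conjugate-depth relation: y₂/y₁ = ½[√(1 + 8Fr₁²) − 1] = ½[√66.90 − 1] = 3.59.
y₂ = 3.59 × 0.460 = 1.65 m.

y₂ = 1.65 m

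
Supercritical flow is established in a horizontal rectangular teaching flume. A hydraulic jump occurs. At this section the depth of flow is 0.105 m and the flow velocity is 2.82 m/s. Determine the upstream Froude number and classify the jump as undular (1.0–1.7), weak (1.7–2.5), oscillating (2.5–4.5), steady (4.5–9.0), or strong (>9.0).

Fr₁ = V₁/√(g·y₁) = 2.82/√(9.81×0.105) = 2.78.
Fr₁ = 2.78 lies in the oscillating range.

Fr₁ = 2.78; oscillating jump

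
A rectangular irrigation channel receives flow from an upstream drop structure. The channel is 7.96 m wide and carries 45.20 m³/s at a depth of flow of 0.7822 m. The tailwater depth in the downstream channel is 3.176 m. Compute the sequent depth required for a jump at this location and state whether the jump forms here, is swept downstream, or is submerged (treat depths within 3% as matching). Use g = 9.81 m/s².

q = Q/b = 45.20/7.96 = 5.678 m²/s; V₁ = q/y₁ = 7.260 m/s. Fr₁ = V₁/√(g·y₁) = 2.621.
Sequent-depth ratio: y₂/y₁ = ½[√(1 + 8Fr₁²) − 1] = ½[√55.944 − 1] = 3.240.
y₂ = 3.240 × 0.7822 = 2.534 m.
Tailwater y_tw = 3.176 m: y_tw > y₂, so the jump is submerged.

y₂ = 2.534 m; the jump is submerged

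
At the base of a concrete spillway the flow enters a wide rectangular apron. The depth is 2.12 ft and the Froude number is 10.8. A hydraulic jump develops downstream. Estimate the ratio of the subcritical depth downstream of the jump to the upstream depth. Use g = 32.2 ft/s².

y₂/y₁ = 14.8

Fr₁ = 10.8 (given).
Bélanger equation: y₂/y₁ = ½[√(1 + 8Fr₁²) − 1] = ½[√934.1 − 1] = 14.8.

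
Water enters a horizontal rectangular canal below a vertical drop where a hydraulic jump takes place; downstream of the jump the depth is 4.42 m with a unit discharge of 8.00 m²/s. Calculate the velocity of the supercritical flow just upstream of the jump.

V₂ = q/y₂ = 8.00/4.42 = 1.81 m/s; Fr₂ = V₂/√(g·y₂) = 0.275.
From the momentum equation (using Fr₂), y₁/y₂ = ½[√(1 + 8Fr₂²) − 1] = ½[√1.604 − 1] = 0.133.
y₁ = 0.133 × 4.42 = 0.589 m.
V₁ = q/y₁ = 8.00/0.589 = 13.6 m/s.

V₁ = 13.6 m/s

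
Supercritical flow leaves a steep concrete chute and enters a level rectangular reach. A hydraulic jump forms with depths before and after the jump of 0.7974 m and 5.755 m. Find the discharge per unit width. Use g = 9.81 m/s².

q = 12.14 m²/s

For a rectangular channel the momentum equation gives q² = ½·g·y₁·y₂·(y₁ + y₂) = ½×9.81×0.7974×5.755×6.552 = 147.5.
q = √147.5 = 12.14 m²/s.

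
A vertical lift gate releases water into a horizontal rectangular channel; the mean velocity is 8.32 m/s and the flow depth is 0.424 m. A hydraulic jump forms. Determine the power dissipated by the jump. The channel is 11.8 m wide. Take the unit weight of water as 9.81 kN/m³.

P = 646 kW

Fr₁ = V₁/√(g·y₁) = 8.32/√(9.81×0.424) = 4.08.
By Bélanger, y₂/y₁ = ½[√(1 + 8Fr₁²) − 1] = ½[√134.1 − 1] = 5.29.
y₂ = 5.29 × 0.424 = 2.24 m.
Head loss: ΔE = (y₂ − y₁)³/(4y₁y₂) = (2.24 − 0.424)³/(4×0.424×2.24) = 6.02/3.80 = 1.58 m.
q = V₁·y₁ = 8.32 × 0.424 = 3.53 m²/s. Q = q·b = 3.53 × 11.8 = 41.6 m³/s. P = γ·Q·ΔE = 9.81 × 41.6 × 1.58 = 646 kW.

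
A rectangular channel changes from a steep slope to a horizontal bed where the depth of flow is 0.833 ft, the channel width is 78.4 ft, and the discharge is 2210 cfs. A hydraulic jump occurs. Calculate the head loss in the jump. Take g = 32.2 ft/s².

q = Q/b = 2210/78.4 = 28.2 ft²/s; V₁ = q/y₁ = 33.8 ft/s. Fr₁ = V₁/√(g·y₁) = 6.53.
From the momentum equation for a rectangular channel, y₂/y₁ = ½[√(1 + 8Fr₁²) − 1] = ½[√342.5 − 1] = 8.75.
y₂ = 8.75 × 0.833 = 7.29 ft.
V₂ = q/y₂ = 28.2/7.29 = 3.87 ft/s. E₁ = y₁ + V₁²/2g = 18.6 ft; E₂ = y₂ + V₂²/2g = 7.52 ft. ΔE = E₁ − E₂ = 11.1 ft.

ΔE = 11.1 ft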